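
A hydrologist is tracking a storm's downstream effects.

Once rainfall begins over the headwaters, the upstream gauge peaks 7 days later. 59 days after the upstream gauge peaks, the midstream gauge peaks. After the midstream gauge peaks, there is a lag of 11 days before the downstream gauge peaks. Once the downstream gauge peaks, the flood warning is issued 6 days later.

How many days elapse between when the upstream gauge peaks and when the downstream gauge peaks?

Causal path: the upstream gauge peaks → the midstream gauge peaks → the downstream gauge peaks.
Total delay along the path: 59 + 11 = 70 days.

70 days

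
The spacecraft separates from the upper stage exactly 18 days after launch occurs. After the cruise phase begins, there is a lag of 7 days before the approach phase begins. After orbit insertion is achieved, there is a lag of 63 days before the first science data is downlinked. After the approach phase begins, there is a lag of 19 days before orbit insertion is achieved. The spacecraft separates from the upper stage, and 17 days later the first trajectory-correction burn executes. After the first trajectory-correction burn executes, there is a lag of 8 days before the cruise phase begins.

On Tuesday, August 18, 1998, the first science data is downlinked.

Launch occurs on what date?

Wednesday, April 8, 1998

The first science data is downlinked: Aug 18, 1998.
Orbit insertion is achieved: Aug 18, 1998 − 63 days = Jun 16, 1998.
The approach phase begins: Jun 16, 1998 − 19 days = May 28, 1998.
The cruise phase begins: May 28, 1998 − 7 days = May 21, 1998.
The first trajectory-correction burn executes: May 21, 1998 − 8 days = May 13, 1998.
The spacecraft separates from the upper stage: May 13, 1998 − 17 days = Apr 26, 1998.
Launch occurs: Apr 26, 1998 − 18 days = Apr 8, 1998.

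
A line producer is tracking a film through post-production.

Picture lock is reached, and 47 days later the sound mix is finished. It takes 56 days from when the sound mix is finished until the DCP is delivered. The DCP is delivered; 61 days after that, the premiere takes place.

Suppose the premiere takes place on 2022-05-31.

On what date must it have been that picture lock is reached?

2021-12-18

The premiere takes place: May 31, 2022.
The DCP is delivered: May 31, 2022 − 61 days = Mar 31, 2022.
The sound mix is finished: Mar 31, 2022 − 56 days = Feb 3, 2022.
Picture lock is reached: Feb 3, 2022 − 47 days = Dec 18, 2021.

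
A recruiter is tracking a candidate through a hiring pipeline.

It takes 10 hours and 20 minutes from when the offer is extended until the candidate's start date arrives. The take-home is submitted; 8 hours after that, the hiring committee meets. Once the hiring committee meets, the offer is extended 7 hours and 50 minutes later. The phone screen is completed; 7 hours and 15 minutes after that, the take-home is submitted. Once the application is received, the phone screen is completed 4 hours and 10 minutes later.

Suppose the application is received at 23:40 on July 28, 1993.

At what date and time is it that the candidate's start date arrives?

The application is received: 23:40 Jul 28, 1993.
The phone screen is completed: 23:40 Jul 28, 1993 + 4h10m = 03:50 Jul 29, 1993.
The take-home is submitted: 03:50 Jul 29, 1993 + 7h15m = 11:05 Jul 29, 1993.
The hiring committee meets: 11:05 Jul 29, 1993 + 8h = 19:05 Jul 29, 1993.
The offer is extended: 19:05 Jul 29, 1993 + 7h50m = 02:55 Jul 30, 1993.
The candidate's start date arrives: 02:55 Jul 30, 1993 + 10h20m = 13:15 Jul 30, 1993.

13:15 on July 30, 1993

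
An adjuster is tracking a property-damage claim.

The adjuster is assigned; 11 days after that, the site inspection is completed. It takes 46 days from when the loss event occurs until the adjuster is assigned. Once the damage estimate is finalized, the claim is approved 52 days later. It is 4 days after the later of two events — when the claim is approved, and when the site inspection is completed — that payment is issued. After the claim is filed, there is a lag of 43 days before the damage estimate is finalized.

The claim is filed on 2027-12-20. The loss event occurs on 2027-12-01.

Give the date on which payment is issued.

The claim is filed: Dec 20, 2027.
The damage estimate is finalized: Dec 20, 2027 + 43 days = Feb 1, 2028.
The claim is approved: Feb 1, 2028 + 52 days = Mar 24, 2028.
The loss event occurs: Dec 1, 2027.
The adjuster is assigned: Dec 1, 2027 + 46 days = Jan 16, 2028.
The site inspection is completed: Jan 16, 2028 + 11 days = Jan 27, 2028.
Both prerequisites met — the claim is approved (Mar 24, 2028), the site inspection is completed (Jan 27, 2028); the later is Mar 24, 2028.
Payment is issued: Mar 24, 2028 + 4 days = Mar 28, 2028.

2028-03-28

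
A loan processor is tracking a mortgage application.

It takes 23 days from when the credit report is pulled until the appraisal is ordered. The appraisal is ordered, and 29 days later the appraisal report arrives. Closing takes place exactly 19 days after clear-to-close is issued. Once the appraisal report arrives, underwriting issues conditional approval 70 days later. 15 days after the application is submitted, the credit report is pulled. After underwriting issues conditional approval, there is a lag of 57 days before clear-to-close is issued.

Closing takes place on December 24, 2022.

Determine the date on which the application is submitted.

May 25, 2022

Closing takes place: Dec 24, 2022.
Clear-to-close is issued: Dec 24, 2022 − 19 days = Dec 5, 2022.
Underwriting issues conditional approval: Dec 5, 2022 − 57 days = Oct 9, 2022.
The appraisal report arrives: Oct 9, 2022 − 70 days = Jul 31, 2022.
The appraisal is ordered: Jul 31, 2022 − 29 days = Jul 2, 2022.
The credit report is pulled: Jul 2, 2022 − 23 days = Jun 9, 2022.
The application is submitted: Jun 9, 2022 − 15 days = May 25, 2022.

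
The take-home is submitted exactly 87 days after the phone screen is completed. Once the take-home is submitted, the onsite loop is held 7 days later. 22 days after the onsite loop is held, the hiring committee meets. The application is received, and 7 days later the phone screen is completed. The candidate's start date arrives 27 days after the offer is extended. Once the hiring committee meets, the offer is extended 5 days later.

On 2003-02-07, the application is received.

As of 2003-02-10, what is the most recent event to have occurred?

The application is received

The application is received: Feb 7, 2003.
The phone screen is completed: Feb 7, 2003 + 7 days = Feb 14, 2003.
The take-home is submitted: Feb 14, 2003 + 87 days = May 12, 2003.
The onsite loop is held: May 12, 2003 + 7 days = May 19, 2003.
The hiring committee meets: May 19, 2003 + 22 days = Jun 10, 2003.
The offer is extended: Jun 10, 2003 + 5 days = Jun 15, 2003.
The candidate's start date arrives: Jun 15, 2003 + 27 days = Jul 12, 2003.
Feb 10, 2003 falls between when the application is received (Feb 7, 2003) and when the phone screen is completed (Feb 14, 2003).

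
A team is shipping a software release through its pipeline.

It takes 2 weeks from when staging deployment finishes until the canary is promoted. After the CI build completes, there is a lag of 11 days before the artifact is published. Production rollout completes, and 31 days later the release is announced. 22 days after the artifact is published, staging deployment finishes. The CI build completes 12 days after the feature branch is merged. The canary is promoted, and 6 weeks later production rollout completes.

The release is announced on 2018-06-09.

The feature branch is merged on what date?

2018-01-28

The release is announced: Jun 9, 2018.
Production rollout completes: Jun 9, 2018 − 31 days = May 9, 2018.
The canary is promoted: May 9, 2018 − 6 weeks = Mar 28, 2018.
Staging deployment finishes: Mar 28, 2018 − 2 weeks = Mar 14, 2018.
The artifact is published: Mar 14, 2018 − 22 days = Feb 20, 2018.
The CI build completes: Feb 20, 2018 − 11 days = Feb 9, 2018.
The feature branch is merged: Feb 9, 2018 − 12 days = Jan 28, 2018.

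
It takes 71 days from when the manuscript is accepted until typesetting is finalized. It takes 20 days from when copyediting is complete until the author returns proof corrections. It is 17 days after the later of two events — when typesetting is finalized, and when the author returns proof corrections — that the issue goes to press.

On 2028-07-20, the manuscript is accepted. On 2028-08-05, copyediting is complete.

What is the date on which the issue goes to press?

2028-10-16

The manuscript is accepted: Jul 20, 2028.
Typesetting is finalized: Jul 20, 2028 + 71 days = Sep 29, 2028.
Copyediting is complete: Aug 5, 2028.
The author returns proof corrections: Aug 5, 2028 + 20 days = Aug 25, 2028.
Both prerequisites met — typesetting is finalized (Sep 29, 2028), the author returns proof corrections (Aug 25, 2028); the later is Sep 29, 2028.
The issue goes to press: Sep 29, 2028 + 17 days = Oct 16, 2028.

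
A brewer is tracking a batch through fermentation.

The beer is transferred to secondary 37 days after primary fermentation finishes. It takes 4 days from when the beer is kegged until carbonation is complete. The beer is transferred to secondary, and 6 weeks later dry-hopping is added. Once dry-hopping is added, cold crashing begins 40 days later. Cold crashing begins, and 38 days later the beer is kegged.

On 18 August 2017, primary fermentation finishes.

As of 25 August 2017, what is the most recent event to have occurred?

Primary fermentation finishes: Aug 18, 2017.
The beer is transferred to secondary: Aug 18, 2017 + 37 days = Sep 24, 2017.
Dry-hopping is added: Sep 24, 2017 + 6 weeks = Nov 5, 2017.
Cold crashing begins: Nov 5, 2017 + 40 days = Dec 15, 2017.
The beer is kegged: Dec 15, 2017 + 38 days = Jan 22, 2018.
Carbonation is complete: Jan 22, 2018 + 4 days = Jan 26, 2018.
Aug 25, 2017 falls between when primary fermentation finishes (Aug 18, 2017) and when the beer is transferred to secondary (Sep 24, 2017).

Primary fermentation finishes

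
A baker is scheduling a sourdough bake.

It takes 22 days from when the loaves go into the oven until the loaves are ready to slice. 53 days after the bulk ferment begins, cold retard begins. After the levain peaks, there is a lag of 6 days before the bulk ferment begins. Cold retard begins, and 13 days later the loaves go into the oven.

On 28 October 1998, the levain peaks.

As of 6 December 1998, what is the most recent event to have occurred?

The levain peaks: Oct 28, 1998.
The bulk ferment begins: Oct 28, 1998 + 6 days = Nov 3, 1998.
Cold retard begins: Nov 3, 1998 + 53 days = Dec 26, 1998.
The loaves go into the oven: Dec 26, 1998 + 13 days = Jan 8, 1999.
The loaves are ready to slice: Jan 8, 1999 + 22 days = Jan 30, 1999.
Dec 6, 1998 falls between when the bulk ferment begins (Nov 3, 1998) and when cold retard begins (Dec 26, 1998).

The bulk ferment begins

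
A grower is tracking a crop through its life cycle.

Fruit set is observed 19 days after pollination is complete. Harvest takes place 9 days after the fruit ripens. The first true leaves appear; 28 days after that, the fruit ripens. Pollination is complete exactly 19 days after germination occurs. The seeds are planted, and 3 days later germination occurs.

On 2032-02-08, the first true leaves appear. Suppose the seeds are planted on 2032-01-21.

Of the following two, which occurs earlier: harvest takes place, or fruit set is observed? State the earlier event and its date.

Fruit set is observed — 2032-03-02

The first true leaves appear: Feb 8, 2032.
The fruit ripens: Feb 8, 2032 + 28 days = Mar 7, 2032.
Harvest takes place: Mar 7, 2032 + 9 days = Mar 16, 2032.
The seeds are planted: Jan 21, 2032.
Germination occurs: Jan 21, 2032 + 3 days = Jan 24, 2032.
Pollination is complete: Jan 24, 2032 + 19 days = Feb 12, 2032.
Fruit set is observed: Feb 12, 2032 + 19 days = Mar 2, 2032.
Comparing: harvest takes place on Mar 16, 2032 vs fruit set is observed on Mar 2, 2032. Earlier: fruit set is observed.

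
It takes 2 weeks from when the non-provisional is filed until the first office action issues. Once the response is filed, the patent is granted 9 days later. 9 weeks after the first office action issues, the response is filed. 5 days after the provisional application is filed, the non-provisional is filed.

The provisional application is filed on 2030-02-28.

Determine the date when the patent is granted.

The provisional application is filed: Feb 28, 2030.
The non-provisional is filed: Feb 28, 2030 + 5 days = Mar 5, 2030.
The first office action issues: Mar 5, 2030 + 2 weeks = Mar 19, 2030.
The response is filed: Mar 19, 2030 + 9 weeks = May 21, 2030.
The patent is granted: May 21, 2030 + 9 days = May 30, 2030.

2030-05-30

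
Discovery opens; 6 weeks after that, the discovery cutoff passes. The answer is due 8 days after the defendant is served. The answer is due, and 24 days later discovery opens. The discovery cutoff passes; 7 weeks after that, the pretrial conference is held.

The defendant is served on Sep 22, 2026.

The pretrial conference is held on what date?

Jan 23, 2027

The defendant is served: Sep 22, 2026.
The answer is due: Sep 22, 2026 + 8 days = Sep 30, 2026.
Discovery opens: Sep 30, 2026 + 24 days = Oct 24, 2026.
The discovery cutoff passes: Oct 24, 2026 + 6 weeks = Dec 5, 2026.
The pretrial conference is held: Dec 5, 2026 + 7 weeks = Jan 23, 2027.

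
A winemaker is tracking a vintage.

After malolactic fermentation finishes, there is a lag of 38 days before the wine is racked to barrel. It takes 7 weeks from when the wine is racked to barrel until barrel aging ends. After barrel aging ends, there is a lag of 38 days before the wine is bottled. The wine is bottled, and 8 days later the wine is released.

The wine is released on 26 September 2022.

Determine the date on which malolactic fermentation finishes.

The wine is released: Sep 26, 2022.
The wine is bottled: Sep 26, 2022 − 8 days = Sep 18, 2022.
Barrel aging ends: Sep 18, 2022 − 38 days = Aug 11, 2022.
The wine is racked to barrel: Aug 11, 2022 − 7 weeks = Jun 23, 2022.
Malolactic fermentation finishes: Jun 23, 2022 − 38 days = May 16, 2022.

16 May 2022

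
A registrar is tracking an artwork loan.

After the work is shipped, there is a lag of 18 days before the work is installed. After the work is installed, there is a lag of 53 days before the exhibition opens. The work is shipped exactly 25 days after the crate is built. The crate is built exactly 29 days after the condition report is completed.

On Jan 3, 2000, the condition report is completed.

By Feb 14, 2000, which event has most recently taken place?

The condition report is completed: Jan 3, 2000.
The crate is built: Jan 3, 2000 + 29 days = Feb 1, 2000.
The work is shipped: Feb 1, 2000 + 25 days = Feb 26, 2000.
The work is installed: Feb 26, 2000 + 18 days = Mar 15, 2000.
The exhibition opens: Mar 15, 2000 + 53 days = May 7, 2000.
Feb 14, 2000 falls between when the crate is built (Feb 1, 2000) and when the work is shipped (Feb 26, 2000).

The crate is built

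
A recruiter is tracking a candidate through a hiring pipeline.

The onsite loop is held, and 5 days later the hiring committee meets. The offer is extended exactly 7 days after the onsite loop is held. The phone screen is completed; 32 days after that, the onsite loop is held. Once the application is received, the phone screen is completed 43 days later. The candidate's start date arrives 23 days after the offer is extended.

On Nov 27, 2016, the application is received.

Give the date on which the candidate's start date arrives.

Mar 12, 2017

The application is received: Nov 27, 2016.
The phone screen is completed: Nov 27, 2016 + 43 days = Jan 9, 2017.
The onsite loop is held: Jan 9, 2017 + 32 days = Feb 10, 2017.
The offer is extended: Feb 10, 2017 + 7 days = Feb 17, 2017.
The candidate's start date arrives: Feb 17, 2017 + 23 days = Mar 12, 2017.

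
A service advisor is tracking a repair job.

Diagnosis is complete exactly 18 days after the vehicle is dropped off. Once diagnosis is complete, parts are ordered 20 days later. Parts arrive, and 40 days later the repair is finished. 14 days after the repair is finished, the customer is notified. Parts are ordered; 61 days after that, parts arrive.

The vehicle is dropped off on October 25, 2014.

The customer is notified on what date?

The vehicle is dropped off: Oct 25, 2014.
Diagnosis is complete: Oct 25, 2014 + 18 days = Nov 12, 2014.
Parts are ordered: Nov 12, 2014 + 20 days = Dec 2, 2014.
Parts arrive: Dec 2, 2014 + 61 days = Feb 1, 2015.
The repair is finished: Feb 1, 2015 + 40 days = Mar 13, 2015.
The customer is notified: Mar 13, 2015 + 14 days = Mar 27, 2015.

March 27, 2015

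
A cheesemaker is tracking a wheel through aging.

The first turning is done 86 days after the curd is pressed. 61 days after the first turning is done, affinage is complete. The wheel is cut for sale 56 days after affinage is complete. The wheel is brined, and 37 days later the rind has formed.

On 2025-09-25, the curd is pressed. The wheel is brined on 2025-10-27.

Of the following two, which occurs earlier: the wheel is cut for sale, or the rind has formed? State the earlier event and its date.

The curd is pressed: Sep 25, 2025.
The first turning is done: Sep 25, 2025 + 86 days = Dec 20, 2025.
Affinage is complete: Dec 20, 2025 + 61 days = Feb 19, 2026.
The wheel is cut for sale: Feb 19, 2026 + 56 days = Apr 16, 2026.
The wheel is brined: Oct 27, 2025.
The rind has formed: Oct 27, 2025 + 37 days = Dec 3, 2025.
Comparing: the wheel is cut for sale on Apr 16, 2026 vs the rind has formed on Dec 3, 2025. Earlier: the rind has formed.

The rind has formed — 2025-12-03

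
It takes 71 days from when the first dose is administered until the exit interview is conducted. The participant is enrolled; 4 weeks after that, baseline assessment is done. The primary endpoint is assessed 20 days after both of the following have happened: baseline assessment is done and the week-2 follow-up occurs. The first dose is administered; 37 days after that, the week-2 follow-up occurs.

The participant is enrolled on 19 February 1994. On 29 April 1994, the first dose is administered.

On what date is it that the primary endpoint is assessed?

25 June 1994

The participant is enrolled: Feb 19, 1994.
Baseline assessment is done: Feb 19, 1994 + 4 weeks = Mar 19, 1994.
The first dose is administered: Apr 29, 1994.
The week-2 follow-up occurs: Apr 29, 1994 + 37 days = Jun 5, 1994.
Both prerequisites met — baseline assessment is done (Mar 19, 1994), the week-2 follow-up occurs (Jun 5, 1994); the later is Jun 5, 1994.
The primary endpoint is assessed: Jun 5, 1994 + 20 days = Jun 25, 1994.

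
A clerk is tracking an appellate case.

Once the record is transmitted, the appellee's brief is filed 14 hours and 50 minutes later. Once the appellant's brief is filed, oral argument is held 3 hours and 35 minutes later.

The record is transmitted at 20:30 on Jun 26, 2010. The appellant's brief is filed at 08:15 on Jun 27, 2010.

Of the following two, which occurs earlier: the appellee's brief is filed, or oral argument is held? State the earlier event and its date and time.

The appellee's brief is filed — 11:20 on Jun 27, 2010

The record is transmitted: 20:30 Jun 26, 2010.
The appellee's brief is filed: 20:30 Jun 26, 2010 + 14h50m = 11:20 Jun 27, 2010.
The appellant's brief is filed: 08:15 Jun 27, 2010.
Oral argument is held: 08:15 Jun 27, 2010 + 3h35m = 11:50 Jun 27, 2010.
Comparing: the appellee's brief is filed at 11:20 Jun 27, 2010 vs oral argument is held at 11:50 Jun 27, 2010. Earlier: the appellee's brief is filed.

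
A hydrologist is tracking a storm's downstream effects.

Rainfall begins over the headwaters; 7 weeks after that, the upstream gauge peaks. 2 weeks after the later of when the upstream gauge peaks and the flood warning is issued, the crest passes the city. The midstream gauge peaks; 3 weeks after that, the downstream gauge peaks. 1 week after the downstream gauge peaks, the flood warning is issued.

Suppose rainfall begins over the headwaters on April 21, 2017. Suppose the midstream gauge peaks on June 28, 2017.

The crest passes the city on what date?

August 9, 2017

Rainfall begins over the headwaters: Apr 21, 2017.
The upstream gauge peaks: Apr 21, 2017 + 7 weeks = Jun 9, 2017.
The midstream gauge peaks: Jun 28, 2017.
The downstream gauge peaks: Jun 28, 2017 + 3 weeks = Jul 19, 2017.
The flood warning is issued: Jul 19, 2017 + 1 week = Jul 26, 2017.
Both prerequisites met — the upstream gauge peaks (Jun 9, 2017), the flood warning is issued (Jul 26, 2017); the later is Jul 26, 2017.
The crest passes the city: Jul 26, 2017 + 2 weeks = Aug 9, 2017.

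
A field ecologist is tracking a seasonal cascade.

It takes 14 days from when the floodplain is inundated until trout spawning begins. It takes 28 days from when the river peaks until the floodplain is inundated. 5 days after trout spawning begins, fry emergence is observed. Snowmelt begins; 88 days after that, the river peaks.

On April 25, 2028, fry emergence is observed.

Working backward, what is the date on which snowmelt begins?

December 12, 2027

Fry emergence is observed: Apr 25, 2028.
Trout spawning begins: Apr 25, 2028 − 5 days = Apr 20, 2028.
The floodplain is inundated: Apr 20, 2028 − 14 days = Apr 6, 2028.
The river peaks: Apr 6, 2028 − 28 days = Mar 9, 2028.
Snowmelt begins: Mar 9, 2028 − 88 days = Dec 12, 2027.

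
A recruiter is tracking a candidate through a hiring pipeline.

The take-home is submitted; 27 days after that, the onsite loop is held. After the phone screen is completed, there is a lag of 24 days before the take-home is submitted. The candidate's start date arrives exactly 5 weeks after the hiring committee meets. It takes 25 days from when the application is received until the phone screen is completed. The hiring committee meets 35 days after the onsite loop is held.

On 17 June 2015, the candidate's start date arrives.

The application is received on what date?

22 January 2015

The candidate's start date arrives: Jun 17, 2015.
The hiring committee meets: Jun 17, 2015 − 5 weeks = May 13, 2015.
The onsite loop is held: May 13, 2015 − 35 days = Apr 8, 2015.
The take-home is submitted: Apr 8, 2015 − 27 days = Mar 12, 2015.
The phone screen is completed: Mar 12, 2015 − 24 days = Feb 16, 2015.
The application is received: Feb 16, 2015 − 25 days = Jan 22, 2015.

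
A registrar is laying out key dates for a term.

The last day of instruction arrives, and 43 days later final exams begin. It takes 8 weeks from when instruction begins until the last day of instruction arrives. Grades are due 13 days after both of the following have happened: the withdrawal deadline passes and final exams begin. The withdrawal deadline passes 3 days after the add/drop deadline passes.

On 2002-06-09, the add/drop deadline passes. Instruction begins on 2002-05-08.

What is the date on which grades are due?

The add/drop deadline passes: Jun 9, 2002.
The withdrawal deadline passes: Jun 9, 2002 + 3 days = Jun 12, 2002.
Instruction begins: May 8, 2002.
The last day of instruction arrives: May 8, 2002 + 8 weeks = Jul 3, 2002.
Final exams begin: Jul 3, 2002 + 43 days = Aug 15, 2002.
Both prerequisites met — the withdrawal deadline passes (Jun 12, 2002), final exams begin (Aug 15, 2002); the later is Aug 15, 2002.
Grades are due: Aug 15, 2002 + 13 days = Aug 28, 2002.

2002-08-28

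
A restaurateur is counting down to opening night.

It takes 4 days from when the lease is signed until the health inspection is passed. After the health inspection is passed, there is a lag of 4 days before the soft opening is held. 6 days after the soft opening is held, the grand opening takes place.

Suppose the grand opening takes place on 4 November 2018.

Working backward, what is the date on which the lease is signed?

The grand opening takes place: Nov 4, 2018.
The soft opening is held: Nov 4, 2018 − 6 days = Oct 29, 2018.
The health inspection is passed: Oct 29, 2018 − 4 days = Oct 25, 2018.
The lease is signed: Oct 25, 2018 − 4 days = Oct 21, 2018.

21 October 2018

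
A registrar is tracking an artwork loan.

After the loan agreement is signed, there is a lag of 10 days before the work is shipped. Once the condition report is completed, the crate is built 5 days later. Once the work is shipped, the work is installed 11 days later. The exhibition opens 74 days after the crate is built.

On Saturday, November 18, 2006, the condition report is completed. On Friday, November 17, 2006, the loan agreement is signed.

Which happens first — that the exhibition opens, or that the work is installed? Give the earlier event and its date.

The work is installed — Friday, December 8, 2006

The condition report is completed: Nov 18, 2006.
The crate is built: Nov 18, 2006 + 5 days = Nov 23, 2006.
The exhibition opens: Nov 23, 2006 + 74 days = Feb 5, 2007.
The loan agreement is signed: Nov 17, 2006.
The work is shipped: Nov 17, 2006 + 10 days = Nov 27, 2006.
The work is installed: Nov 27, 2006 + 11 days = Dec 8, 2006.
Comparing: the exhibition opens on Feb 5, 2007 vs the work is installed on Dec 8, 2006. Earlier: the work is installed.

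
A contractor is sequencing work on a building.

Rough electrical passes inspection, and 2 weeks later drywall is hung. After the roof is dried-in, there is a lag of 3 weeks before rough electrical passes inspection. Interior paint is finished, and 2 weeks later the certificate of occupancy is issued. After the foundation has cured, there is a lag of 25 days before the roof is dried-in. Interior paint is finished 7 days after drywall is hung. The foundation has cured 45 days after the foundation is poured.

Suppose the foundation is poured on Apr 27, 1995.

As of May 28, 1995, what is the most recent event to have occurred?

The foundation is poured

The foundation is poured: Apr 27, 1995.
The foundation has cured: Apr 27, 1995 + 45 days = Jun 11, 1995.
The roof is dried-in: Jun 11, 1995 + 25 days = Jul 6, 1995.
Rough electrical passes inspection: Jul 6, 1995 + 3 weeks = Jul 27, 1995.
Drywall is hung: Jul 27, 1995 + 2 weeks = Aug 10, 1995.
Interior paint is finished: Aug 10, 1995 + 7 days = Aug 17, 1995.
The certificate of occupancy is issued: Aug 17, 1995 + 2 weeks = Aug 31, 1995.
May 28, 1995 falls between when the foundation is poured (Apr 27, 1995) and when the foundation has cured (Jun 11, 1995).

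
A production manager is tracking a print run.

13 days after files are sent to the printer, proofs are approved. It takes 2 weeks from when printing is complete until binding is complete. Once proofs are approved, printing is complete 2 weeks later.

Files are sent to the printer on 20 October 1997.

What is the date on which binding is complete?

30 November 1997

Files are sent to the printer: Oct 20, 1997.
Proofs are approved: Oct 20, 1997 + 13 days = Nov 2, 1997.
Printing is complete: Nov 2, 1997 + 2 weeks = Nov 16, 1997.
Binding is complete: Nov 16, 1997 + 2 weeks = Nov 30, 1997.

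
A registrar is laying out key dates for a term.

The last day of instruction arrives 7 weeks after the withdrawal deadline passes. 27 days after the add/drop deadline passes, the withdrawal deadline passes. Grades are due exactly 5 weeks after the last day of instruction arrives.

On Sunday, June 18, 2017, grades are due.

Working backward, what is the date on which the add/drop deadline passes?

Monday, February 27, 2017

Grades are due: Jun 18, 2017.
The last day of instruction arrives: Jun 18, 2017 − 5 weeks = May 14, 2017.
The withdrawal deadline passes: May 14, 2017 − 7 weeks = Mar 26, 2017.
The add/drop deadline passes: Mar 26, 2017 − 27 days = Feb 27, 2017.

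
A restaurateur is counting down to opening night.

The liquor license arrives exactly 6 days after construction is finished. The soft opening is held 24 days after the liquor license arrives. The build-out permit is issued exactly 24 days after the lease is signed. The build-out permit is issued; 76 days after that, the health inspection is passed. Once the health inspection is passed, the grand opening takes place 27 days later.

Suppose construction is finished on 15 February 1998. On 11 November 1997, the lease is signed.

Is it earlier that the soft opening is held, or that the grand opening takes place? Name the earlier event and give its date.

The soft opening is held — 17 March 1998

Construction is finished: Feb 15, 1998.
The liquor license arrives: Feb 15, 1998 + 6 days = Feb 21, 1998.
The soft opening is held: Feb 21, 1998 + 24 days = Mar 17, 1998.
The lease is signed: Nov 11, 1997.
The build-out permit is issued: Nov 11, 1997 + 24 days = Dec 5, 1997.
The health inspection is passed: Dec 5, 1997 + 76 days = Feb 19, 1998.
The grand opening takes place: Feb 19, 1998 + 27 days = Mar 18, 1998.
Comparing: the soft opening is held on Mar 17, 1998 vs the grand opening takes place on Mar 18, 1998. Earlier: the soft opening is held.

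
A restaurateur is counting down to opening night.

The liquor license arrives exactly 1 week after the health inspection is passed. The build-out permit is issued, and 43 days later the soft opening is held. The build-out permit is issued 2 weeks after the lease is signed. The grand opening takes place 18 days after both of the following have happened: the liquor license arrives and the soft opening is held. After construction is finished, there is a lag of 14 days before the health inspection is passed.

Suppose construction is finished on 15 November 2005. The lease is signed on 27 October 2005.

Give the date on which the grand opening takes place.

10 January 2006

Construction is finished: Nov 15, 2005.
The health inspection is passed: Nov 15, 2005 + 14 days = Nov 29, 2005.
The liquor license arrives: Nov 29, 2005 + 1 week = Dec 6, 2005.
The lease is signed: Oct 27, 2005.
The build-out permit is issued: Oct 27, 2005 + 2 weeks = Nov 10, 2005.
The soft opening is held: Nov 10, 2005 + 43 days = Dec 23, 2005.
Both prerequisites met — the liquor license arrives (Dec 6, 2005), the soft opening is held (Dec 23, 2005); the later is Dec 23, 2005.
The grand opening takes place: Dec 23, 2005 + 18 days = Jan 10, 2006.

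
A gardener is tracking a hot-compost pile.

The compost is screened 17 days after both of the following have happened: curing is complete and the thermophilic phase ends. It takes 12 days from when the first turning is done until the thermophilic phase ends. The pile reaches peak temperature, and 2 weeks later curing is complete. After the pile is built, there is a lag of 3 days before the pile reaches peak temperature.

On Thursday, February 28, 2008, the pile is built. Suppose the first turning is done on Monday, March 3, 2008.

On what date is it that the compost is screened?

Wednesday, April 2, 2008

The pile is built: Feb 28, 2008.
The pile reaches peak temperature: Feb 28, 2008 + 3 days = Mar 2, 2008.
Curing is complete: Mar 2, 2008 + 2 weeks = Mar 16, 2008.
The first turning is done: Mar 3, 2008.
The thermophilic phase ends: Mar 3, 2008 + 12 days = Mar 15, 2008.
Both prerequisites met — curing is complete (Mar 16, 2008), the thermophilic phase ends (Mar 15, 2008); the later is Mar 16, 2008.
The compost is screened: Mar 16, 2008 + 17 days = Apr 2, 2008.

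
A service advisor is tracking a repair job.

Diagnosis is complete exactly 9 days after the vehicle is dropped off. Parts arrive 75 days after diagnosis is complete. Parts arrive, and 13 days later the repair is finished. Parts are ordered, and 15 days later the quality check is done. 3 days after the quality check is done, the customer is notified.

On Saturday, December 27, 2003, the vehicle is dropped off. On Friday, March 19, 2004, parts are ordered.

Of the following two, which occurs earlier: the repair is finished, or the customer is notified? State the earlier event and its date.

The repair is finished — Friday, April 2, 2004

The vehicle is dropped off: Dec 27, 2003.
Diagnosis is complete: Dec 27, 2003 + 9 days = Jan 5, 2004.
Parts arrive: Jan 5, 2004 + 75 days = Mar 20, 2004.
The repair is finished: Mar 20, 2004 + 13 days = Apr 2, 2004.
Parts are ordered: Mar 19, 2004.
The quality check is done: Mar 19, 2004 + 15 days = Apr 3, 2004.
The customer is notified: Apr 3, 2004 + 3 days = Apr 6, 2004.
Comparing: the repair is finished on Apr 2, 2004 vs the customer is notified on Apr 6, 2004. Earlier: the repair is finished.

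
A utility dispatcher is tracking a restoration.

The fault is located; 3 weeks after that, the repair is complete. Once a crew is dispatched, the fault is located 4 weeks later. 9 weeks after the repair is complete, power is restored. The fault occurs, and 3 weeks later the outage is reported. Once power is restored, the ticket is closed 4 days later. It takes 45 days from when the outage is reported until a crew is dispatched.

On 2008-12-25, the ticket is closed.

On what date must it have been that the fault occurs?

The ticket is closed: Dec 25, 2008.
Power is restored: Dec 25, 2008 − 4 days = Dec 21, 2008.
The repair is complete: Dec 21, 2008 − 9 weeks = Oct 19, 2008.
The fault is located: Oct 19, 2008 − 3 weeks = Sep 28, 2008.
A crew is dispatched: Sep 28, 2008 − 4 weeks = Aug 31, 2008.
The outage is reported: Aug 31, 2008 − 45 days = Jul 17, 2008.
The fault occurs: Jul 17, 2008 − 3 weeks = Jun 26, 2008.

2008-06-26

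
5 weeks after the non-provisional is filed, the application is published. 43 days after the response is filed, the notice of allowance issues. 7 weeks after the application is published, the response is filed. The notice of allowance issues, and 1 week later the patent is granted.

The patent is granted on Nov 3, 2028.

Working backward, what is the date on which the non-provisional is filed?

Jun 22, 2028

The patent is granted: Nov 3, 2028.
The notice of allowance issues: Nov 3, 2028 − 1 week = Oct 27, 2028.
The response is filed: Oct 27, 2028 − 43 days = Sep 14, 2028.
The application is published: Sep 14, 2028 − 7 weeks = Jul 27, 2028.
The non-provisional is filed: Jul 27, 2028 − 5 weeks = Jun 22, 2028.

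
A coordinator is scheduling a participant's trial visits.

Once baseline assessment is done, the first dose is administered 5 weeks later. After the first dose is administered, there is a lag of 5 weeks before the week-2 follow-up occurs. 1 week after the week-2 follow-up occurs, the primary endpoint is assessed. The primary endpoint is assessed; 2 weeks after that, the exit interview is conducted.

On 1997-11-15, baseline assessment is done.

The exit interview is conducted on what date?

Baseline assessment is done: Nov 15, 1997.
The first dose is administered: Nov 15, 1997 + 5 weeks = Dec 20, 1997.
The week-2 follow-up occurs: Dec 20, 1997 + 5 weeks = Jan 24, 1998.
The primary endpoint is assessed: Jan 24, 1998 + 1 week = Jan 31, 1998.
The exit interview is conducted: Jan 31, 1998 + 2 weeks = Feb 14, 1998.

1998-02-14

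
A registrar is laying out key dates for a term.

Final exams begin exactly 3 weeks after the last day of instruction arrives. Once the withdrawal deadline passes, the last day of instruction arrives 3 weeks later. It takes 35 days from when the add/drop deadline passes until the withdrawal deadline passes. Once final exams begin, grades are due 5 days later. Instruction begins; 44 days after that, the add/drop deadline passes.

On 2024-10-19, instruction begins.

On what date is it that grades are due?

Instruction begins: Oct 19, 2024.
The add/drop deadline passes: Oct 19, 2024 + 44 days = Dec 2, 2024.
The withdrawal deadline passes: Dec 2, 2024 + 35 days = Jan 6, 2025.
The last day of instruction arrives: Jan 6, 2025 + 3 weeks = Jan 27, 2025.
Final exams begin: Jan 27, 2025 + 3 weeks = Feb 17, 2025.
Grades are due: Feb 17, 2025 + 5 days = Feb 22, 2025.

2025-02-22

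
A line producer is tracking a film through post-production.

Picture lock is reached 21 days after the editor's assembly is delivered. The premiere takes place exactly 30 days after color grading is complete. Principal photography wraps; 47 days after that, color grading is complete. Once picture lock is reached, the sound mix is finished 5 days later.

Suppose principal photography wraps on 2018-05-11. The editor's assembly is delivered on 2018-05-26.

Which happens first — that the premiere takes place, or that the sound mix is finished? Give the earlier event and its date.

The sound mix is finished — 2018-06-21

Principal photography wraps: May 11, 2018.
Color grading is complete: May 11, 2018 + 47 days = Jun 27, 2018.
The premiere takes place: Jun 27, 2018 + 30 days = Jul 27, 2018.
The editor's assembly is delivered: May 26, 2018.
Picture lock is reached: May 26, 2018 + 21 days = Jun 16, 2018.
The sound mix is finished: Jun 16, 2018 + 5 days = Jun 21, 2018.
Comparing: the premiere takes place on Jul 27, 2018 vs the sound mix is finished on Jun 21, 2018. Earlier: the sound mix is finished.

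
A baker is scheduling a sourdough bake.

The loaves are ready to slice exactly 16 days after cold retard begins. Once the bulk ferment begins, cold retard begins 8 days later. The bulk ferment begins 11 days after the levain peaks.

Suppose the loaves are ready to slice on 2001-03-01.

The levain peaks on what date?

The loaves are ready to slice: Mar 1, 2001.
Cold retard begins: Mar 1, 2001 − 16 days = Feb 13, 2001.
The bulk ferment begins: Feb 13, 2001 − 8 days = Feb 5, 2001.
The levain peaks: Feb 5, 2001 − 11 days = Jan 25, 2001.

2001-01-25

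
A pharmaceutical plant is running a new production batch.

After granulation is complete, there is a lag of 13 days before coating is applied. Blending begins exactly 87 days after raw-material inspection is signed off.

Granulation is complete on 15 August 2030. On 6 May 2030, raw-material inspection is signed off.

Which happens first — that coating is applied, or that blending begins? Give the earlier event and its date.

Blending begins — 1 August 2030

Granulation is complete: Aug 15, 2030.
Coating is applied: Aug 15, 2030 + 13 days = Aug 28, 2030.
Raw-material inspection is signed off: May 6, 2030.
Blending begins: May 6, 2030 + 87 days = Aug 1, 2030.
Comparing: coating is applied on Aug 28, 2030 vs blending begins on Aug 1, 2030. Earlier: blending begins.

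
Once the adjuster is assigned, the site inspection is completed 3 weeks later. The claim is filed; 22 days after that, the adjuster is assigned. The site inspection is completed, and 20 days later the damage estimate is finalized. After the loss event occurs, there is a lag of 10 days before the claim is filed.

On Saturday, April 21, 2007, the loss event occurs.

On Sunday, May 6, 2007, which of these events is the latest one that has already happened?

The loss event occurs: Apr 21, 2007.
The claim is filed: Apr 21, 2007 + 10 days = May 1, 2007.
The adjuster is assigned: May 1, 2007 + 22 days = May 23, 2007.
The site inspection is completed: May 23, 2007 + 3 weeks = Jun 13, 2007.
The damage estimate is finalized: Jun 13, 2007 + 20 days = Jul 3, 2007.
May 6, 2007 falls between when the claim is filed (May 1, 2007) and when the adjuster is assigned (May 23, 2007).

The claim is filed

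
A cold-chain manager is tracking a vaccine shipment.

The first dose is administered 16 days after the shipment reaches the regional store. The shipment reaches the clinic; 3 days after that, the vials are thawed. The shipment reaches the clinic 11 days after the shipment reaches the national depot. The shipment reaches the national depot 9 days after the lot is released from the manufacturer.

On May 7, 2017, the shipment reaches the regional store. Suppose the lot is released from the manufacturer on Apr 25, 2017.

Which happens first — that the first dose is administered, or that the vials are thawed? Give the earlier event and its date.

The shipment reaches the regional store: May 7, 2017.
The first dose is administered: May 7, 2017 + 16 days = May 23, 2017.
The lot is released from the manufacturer: Apr 25, 2017.
The shipment reaches the national depot: Apr 25, 2017 + 9 days = May 4, 2017.
The shipment reaches the clinic: May 4, 2017 + 11 days = May 15, 2017.
The vials are thawed: May 15, 2017 + 3 days = May 18, 2017.
Comparing: the first dose is administered on May 23, 2017 vs the vials are thawed on May 18, 2017. Earlier: the vials are thawed.

The vials are thawed — May 18, 2017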